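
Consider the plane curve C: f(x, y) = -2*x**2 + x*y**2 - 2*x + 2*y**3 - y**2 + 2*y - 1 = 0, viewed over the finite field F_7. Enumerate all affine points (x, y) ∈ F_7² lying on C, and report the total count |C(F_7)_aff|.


Affine F_7-points: {(0, 4), (2, 3), (4, 5), (4, 6), (5, 3), (6, 6)}; count = 6.

For each of the 49 pairs (x, y) ∈ F_7², evaluate f(x, y) mod 7. Record the zeros.
  x = 0: [0↦6, 1↦2, 2↦1, 3↦1, 4↦0, 5↦3, 6↦1]  zeros at y ∈ {4}
  x = 1: [0↦2, 1↦6, 2↦1, 3↦6, 4↦5, 5↦3, 6↦5]  zeros at y ∈ ∅
  x = 2: [0↦1, 1↦6, 2↦4, 3↦0, 4↦6, 5↦6, 6↦5]  zeros at y ∈ {3}
  x = 3: [0↦3, 1↦2, 2↦3, 3↦4, 4↦3, 5↦5, 6↦1]  zeros at y ∈ ∅
  x = 4: [0↦1, 1↦1, 2↦5, 3↦4, 4↦3, 5↦0, 6↦0]  zeros at y ∈ {5, 6}
  x = 5: [0↦2, 1↦3, 2↦3, 3↦0, 4↦6, 5↦5, 6↦2]  zeros at y ∈ {3}
  x = 6: [0↦6, 1↦1, 2↦4, 3↦6, 4↦5, 5↦6, 6↦0]  zeros at y ∈ {6}
Collecting zeros: affine points = {(0, 4), (2, 3), (4, 5), (4, 6), (5, 3), (6, 6)}.
Total count |C(F_7)_aff| = 6.


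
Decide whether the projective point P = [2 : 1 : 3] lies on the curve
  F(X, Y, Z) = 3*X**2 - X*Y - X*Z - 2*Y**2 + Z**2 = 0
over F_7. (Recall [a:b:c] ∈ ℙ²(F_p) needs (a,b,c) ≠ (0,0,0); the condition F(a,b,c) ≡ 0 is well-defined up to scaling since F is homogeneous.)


F(2,1,3) ≡ 4 (mod 7); P is NOT on the curve.

Evaluate F(2, 1, 3) term-by-term (mod 7).
  3*X**2 ↦ 3·4·1·1 = 12
  -X*Y ↦ -1·2·1·1 = -2
  -X*Z ↦ -1·2·1·3 = -6
  -2*Y**2 ↦ -2·1·1·1 = -2
  Z**2 ↦ 1·1·1·9 = 9
Sum: F(2, 1, 3) = (12) + (-2) + (-6) + (-2) + (9) = 11.
Reducing mod 7: 11 ≡ 4 (mod 7).
Since F(a, b, c) ≡ 4 ≠ 0 (mod 7), P does NOT lie on the curve.


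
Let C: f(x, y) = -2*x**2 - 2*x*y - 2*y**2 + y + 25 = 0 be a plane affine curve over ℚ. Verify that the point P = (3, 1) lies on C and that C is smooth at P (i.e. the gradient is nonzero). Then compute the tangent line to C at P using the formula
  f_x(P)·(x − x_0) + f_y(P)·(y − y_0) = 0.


Tangent line at P: -14*x - 9*y + 51 = 0.

Step 1: f(3, 1) = 0, so P lies on C.
Step 2: partial derivatives
  f_x(x, y) = -4*x - 2*y, f_y(x, y) = -2*x - 4*y + 1.
  f_x(P) = -14, f_y(P) = -9 (gradient nonzero, so P is smooth).
Step 3: tangent line at P: -14·(x − 3) + -9·(y − 1) = 0.
Expanding: -14*x - 9*y + 51 = 0.


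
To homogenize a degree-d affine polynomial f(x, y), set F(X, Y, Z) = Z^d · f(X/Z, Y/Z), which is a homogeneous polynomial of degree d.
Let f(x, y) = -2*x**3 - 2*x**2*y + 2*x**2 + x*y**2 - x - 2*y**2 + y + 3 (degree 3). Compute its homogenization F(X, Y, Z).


F(X, Y, Z) = -2*X**3 - 2*X**2*Y + 2*X**2*Z + X*Y**2 - X*Z**2 - 2*Y**2*Z + Y*Z**2 + 3*Z**3

deg(f) = 3.
Substitute x = X/Z, y = Y/Z into f, then multiply by Z^3.
  monomial -2·x^3·y^0 ↦ -2·X^3·Y^0·Z^0.
  monomial -2·x^2·y^1 ↦ -2·X^2·Y^1·Z^0.
  monomial 2·x^2·y^0 ↦ 2·X^2·Y^0·Z^1.
  monomial 1·x^1·y^2 ↦ 1·X^1·Y^2·Z^0.
  monomial -1·x^1·y^0 ↦ -1·X^1·Y^0·Z^2.
  monomial -2·x^0·y^2 ↦ -2·X^0·Y^2·Z^1.
  monomial 1·x^0·y^1 ↦ 1·X^0·Y^1·Z^2.
  monomial 3·x^0·y^0 ↦ 3·X^0·Y^0·Z^3.
Collecting: F(X, Y, Z) = -2*X**3 - 2*X**2*Y + 2*X**2*Z + X*Y**2 - X*Z**2 - 2*Y**2*Z + Y*Z**2 + 3*Z**3.


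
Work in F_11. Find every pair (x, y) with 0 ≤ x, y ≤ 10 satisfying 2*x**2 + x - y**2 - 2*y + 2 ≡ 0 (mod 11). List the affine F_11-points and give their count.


Affine F_11-points: {(0, 4), (0, 5), (5, 4), (5, 5), (6, 1), (6, 8), (7, 2), (7, 7), (9, 2), (9, 7), (10, 1), (10, 8)}; count = 12.

For each of the 121 pairs (x, y) ∈ F_11², evaluate f(x, y) mod 11. Record the zeros.
  x = 0: [0↦2, 1↦10, 2↦5, 3↦9, 4↦0, 5↦0, 6↦9, 7↦5, 8↦10, 9↦2, 10↦3]  zeros at y ∈ {4, 5}
  x = 1: [0↦5, 1↦2, 2↦8, 3↦1, 4↦3, 5↦3, 6↦1, 7↦8, 8↦2, 9↦5, 10↦6]  zeros at y ∈ ∅
  x = 2: [0↦1, 1↦9, 2↦4, 3↦8, 4↦10, 5↦10, 6↦8, 7↦4, 8↦9, 9↦1, 10↦2]  zeros at y ∈ ∅
  x = 3: [0↦1, 1↦9, 2↦4, 3↦8, 4↦10, 5↦10, 6↦8, 7↦4, 8↦9, 9↦1, 10↦2]  zeros at y ∈ ∅
  x = 4: [0↦5, 1↦2, 2↦8, 3↦1, 4↦3, 5↦3, 6↦1, 7↦8, 8↦2, 9↦5, 10↦6]  zeros at y ∈ ∅
  x = 5: [0↦2, 1↦10, 2↦5, 3↦9, 4↦0, 5↦0, 6↦9, 7↦5, 8↦10, 9↦2, 10↦3]  zeros at y ∈ {4, 5}
  x = 6: [0↦3, 1↦0, 2↦6, 3↦10, 4↦1, 5↦1, 6↦10, 7↦6, 8↦0, 9↦3, 10↦4]  zeros at y ∈ {1, 8}
  x = 7: [0↦8, 1↦5, 2↦0, 3↦4, 4↦6, 5↦6, 6↦4, 7↦0, 8↦5, 9↦8, 10↦9]  zeros at y ∈ {2, 7}
  x = 8: [0↦6, 1↦3, 2↦9, 3↦2, 4↦4, 5↦4, 6↦2, 7↦9, 8↦3, 9↦6, 10↦7]  zeros at y ∈ ∅
  x = 9: [0↦8, 1↦5, 2↦0, 3↦4, 4↦6, 5↦6, 6↦4, 7↦0, 8↦5, 9↦8, 10↦9]  zeros at y ∈ {2, 7}
  x = 10: [0↦3, 1↦0, 2↦6, 3↦10, 4↦1, 5↦1, 6↦10, 7↦6, 8↦0, 9↦3, 10↦4]  zeros at y ∈ {1, 8}
Collecting zeros: affine points = {(0, 4), (0, 5), (5, 4), (5, 5), (6, 1), (6, 8), (7, 2), (7, 7), (9, 2), (9, 7), (10, 1), (10, 8)}.
Total count |C(F_11)_aff| = 12.


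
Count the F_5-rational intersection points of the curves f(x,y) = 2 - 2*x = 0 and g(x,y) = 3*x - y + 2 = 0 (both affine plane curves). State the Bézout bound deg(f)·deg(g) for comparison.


Common zeros: {(1, 0)}; count = 1; Bézout bound = 1.

deg(f) = 1, deg(g) = 1, so Bézout bound = 1.
Scan x ∈ F_5. For each x, list the y ∈ F_5 with f(x, y) ≡ 0 and those with g(x, y) ≡ 0 (mod 5); the common zeros in that column are the intersection.
  x = 0: f ≡ 0 at y ∈ ∅; g ≡ 0 at y ∈ {2}; common: ∅.
  x = 1: f ≡ 0 at y ∈ {0, 1, 2, 3, 4}; g ≡ 0 at y ∈ {0}; common: {0}.
  x = 2: f ≡ 0 at y ∈ ∅; g ≡ 0 at y ∈ {3}; common: ∅.
  x = 3: f ≡ 0 at y ∈ ∅; g ≡ 0 at y ∈ {1}; common: ∅.
  x = 4: f ≡ 0 at y ∈ ∅; g ≡ 0 at y ∈ {4}; common: ∅.
Collecting: common zeros = {(1, 0)}, so the count is 1.
Comparison with the Bézout bound: 1 ≤ 1 = deg(f)·deg(g), as expected for curves with no common component (the bound is attained).


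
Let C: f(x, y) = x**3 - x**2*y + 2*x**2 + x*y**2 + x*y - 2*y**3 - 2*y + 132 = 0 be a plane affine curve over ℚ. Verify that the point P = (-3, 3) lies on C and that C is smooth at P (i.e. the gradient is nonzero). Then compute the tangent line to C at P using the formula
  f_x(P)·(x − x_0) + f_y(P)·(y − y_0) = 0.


Tangent line at P: 45*x - 86*y + 393 = 0.

Step 1: f(-3, 3) = 0, so P lies on C.
Step 2: partial derivatives
  f_x(x, y) = 3*x**2 - 2*x*y + 4*x + y**2 + y, f_y(x, y) = -x**2 + 2*x*y + x - 6*y**2 - 2.
  f_x(P) = 45, f_y(P) = -86 (gradient nonzero, so P is smooth).
Step 3: tangent line at P: 45·(x − -3) + -86·(y − 3) = 0.
Expanding: 45*x - 86*y + 393 = 0.


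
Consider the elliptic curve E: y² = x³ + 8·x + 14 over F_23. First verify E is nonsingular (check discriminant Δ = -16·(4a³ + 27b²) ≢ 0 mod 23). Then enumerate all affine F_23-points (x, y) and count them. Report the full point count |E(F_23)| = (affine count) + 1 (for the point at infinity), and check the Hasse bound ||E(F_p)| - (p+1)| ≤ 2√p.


Affine points = {(1, 0), (4, 8), (4, 15), (5, 8), (5, 15), (6, 5), (6, 18), (10, 6), (10, 17), (14, 8), (14, 15), (15, 6), (15, 17), (16, 11), (16, 12), (17, 7), (17, 16), (20, 3), (20, 20), (21, 6), (21, 17)}; affine count = 21; |E(F_23)| = 22.

Discriminant check: Δ ∝ 4a³ + 27b² = 4·8³ + 27·14² = 4·512 + 27·196 ≡ 3 (mod 23). Nonzero ⇒ E is nonsingular.
For each x ∈ F_23, compute rhs = x³ + 8·x + 14 mod 23, then count y ∈ F_23 with y² ≡ rhs.
  x = 0: rhs = 14, matching y values: none (0 points).
  x = 1: rhs = 0, matching y values: 0 (1 points).
  x = 2: rhs = 15, matching y values: none (0 points).
  x = 3: rhs = 19, matching y values: none (0 points).
  x = 4: rhs = 18, matching y values: 8, 15 (2 points).
  x = 5: rhs = 18, matching y values: 8, 15 (2 points).
  x = 6: rhs = 2, matching y values: 5, 18 (2 points).
  x = 7: rhs = 22, matching y values: none (0 points).
  x = 8: rhs = 15, matching y values: none (0 points).
  x = 9: rhs = 10, matching y values: none (0 points).
  x = 10: rhs = 13, matching y values: 6, 17 (2 points).
  x = 11: rhs = 7, matching y values: none (0 points).
  x = 12: rhs = 21, matching y values: none (0 points).
  x = 13: rhs = 15, matching y values: none (0 points).
  x = 14: rhs = 18, matching y values: 8, 15 (2 points).
  x = 15: rhs = 13, matching y values: 6, 17 (2 points).
  x = 16: rhs = 6, matching y values: 11, 12 (2 points).
  x = 17: rhs = 3, matching y values: 7, 16 (2 points).
  x = 18: rhs = 10, matching y values: none (0 points).
  x = 19: rhs = 10, matching y values: none (0 points).
  x = 20: rhs = 9, matching y values: 3, 20 (2 points).
  x = 21: rhs = 13, matching y values: 6, 17 (2 points).
  x = 22: rhs = 5, matching y values: none (0 points).
Total affine count: 21.
Full point count |E(F_23)| = 21 + 1 = 22.
Hasse bound: |22 − (23+1)| = |-2| = 2 ≤ 2√23 ≈ 9.5917 ✓.


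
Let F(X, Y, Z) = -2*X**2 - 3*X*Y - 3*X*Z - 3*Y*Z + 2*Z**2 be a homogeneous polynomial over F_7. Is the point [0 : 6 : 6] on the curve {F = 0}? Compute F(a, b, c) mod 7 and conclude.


F(0,6,6) ≡ 6 (mod 7); P is NOT on the curve.

Evaluate F(0, 6, 6) term-by-term (mod 7).
  -2*X**2 ↦ -2·0·1·1 = 0
  -3*X*Y ↦ -3·0·6·1 = 0
  -3*X*Z ↦ -3·0·1·6 = 0
  -3*Y*Z ↦ -3·1·6·6 = -108
  2*Z**2 ↦ 2·1·1·36 = 72
Sum: F(0, 6, 6) = (0) + (0) + (0) + (-108) + (72) = -36.
Reducing mod 7: -36 ≡ 6 (mod 7).
Since F(a, b, c) ≡ 6 ≠ 0 (mod 7), P does NOT lie on the curve.


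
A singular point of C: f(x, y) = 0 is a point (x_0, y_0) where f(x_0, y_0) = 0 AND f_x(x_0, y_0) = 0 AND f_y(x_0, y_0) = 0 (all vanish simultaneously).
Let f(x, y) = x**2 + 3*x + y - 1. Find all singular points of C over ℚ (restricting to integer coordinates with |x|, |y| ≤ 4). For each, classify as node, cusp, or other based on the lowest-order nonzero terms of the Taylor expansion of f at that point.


No singular points in the scanned grid; C is smooth there.

Compute partial derivatives:
  f_x = 2*x + 3.
  f_y = 1.
f_y = 1 is a nonzero constant, so f_y never vanishes: no point (x, y) can satisfy f = f_x = f_y = 0. In particular no (x, y) ∈ {−4, ..., 4}² is singular; the curve is smooth.


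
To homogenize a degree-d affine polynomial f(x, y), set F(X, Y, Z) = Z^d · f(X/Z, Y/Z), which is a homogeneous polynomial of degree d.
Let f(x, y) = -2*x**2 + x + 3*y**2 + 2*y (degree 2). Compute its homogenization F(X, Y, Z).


F(X, Y, Z) = -2*X**2 + X*Z + 3*Y**2 + 2*Y*Z

deg(f) = 2.
Substitute x = X/Z, y = Y/Z into f, then multiply by Z^2.
  monomial -2·x^2·y^0 ↦ -2·X^2·Y^0·Z^0.
  monomial 1·x^1·y^0 ↦ 1·X^1·Y^0·Z^1.
  monomial 3·x^0·y^2 ↦ 3·X^0·Y^2·Z^0.
  monomial 2·x^0·y^1 ↦ 2·X^0·Y^1·Z^1.
Collecting: F(X, Y, Z) = -2*X**2 + X*Z + 3*Y**2 + 2*Y*Z.


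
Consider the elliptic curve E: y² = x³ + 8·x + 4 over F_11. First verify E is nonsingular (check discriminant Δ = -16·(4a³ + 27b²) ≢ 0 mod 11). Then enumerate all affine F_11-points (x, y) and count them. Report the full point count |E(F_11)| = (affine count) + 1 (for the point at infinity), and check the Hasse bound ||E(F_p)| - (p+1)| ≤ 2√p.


Affine points = {(0, 2), (0, 9), (3, 0), (4, 1), (4, 10), (5, 2), (5, 9), (6, 2), (6, 9)}; affine count = 9; |E(F_11)| = 10.

Discriminant check: Δ ∝ 4a³ + 27b² = 4·8³ + 27·4² = 4·512 + 27·16 ≡ 5 (mod 11). Nonzero ⇒ E is nonsingular.
For each x ∈ F_11, compute rhs = x³ + 8·x + 4 mod 11, then count y ∈ F_11 with y² ≡ rhs.
  x = 0: rhs = 4, matching y values: 2, 9 (2 points).
  x = 1: rhs = 2, matching y values: none (0 points).
  x = 2: rhs = 6, matching y values: none (0 points).
  x = 3: rhs = 0, matching y values: 0 (1 points).
  x = 4: rhs = 1, matching y values: 1, 10 (2 points).
  x = 5: rhs = 4, matching y values: 2, 9 (2 points).
  x = 6: rhs = 4, matching y values: 2, 9 (2 points).
  x = 7: rhs = 7, matching y values: none (0 points).
  x = 8: rhs = 8, matching y values: none (0 points).
  x = 9: rhs = 2, matching y values: none (0 points).
  x = 10: rhs = 6, matching y values: none (0 points).
Total affine count: 9.
Full point count |E(F_11)| = 9 + 1 = 10.
Hasse bound: |10 − (11+1)| = |-2| = 2 ≤ 2√11 ≈ 6.6332 ✓.


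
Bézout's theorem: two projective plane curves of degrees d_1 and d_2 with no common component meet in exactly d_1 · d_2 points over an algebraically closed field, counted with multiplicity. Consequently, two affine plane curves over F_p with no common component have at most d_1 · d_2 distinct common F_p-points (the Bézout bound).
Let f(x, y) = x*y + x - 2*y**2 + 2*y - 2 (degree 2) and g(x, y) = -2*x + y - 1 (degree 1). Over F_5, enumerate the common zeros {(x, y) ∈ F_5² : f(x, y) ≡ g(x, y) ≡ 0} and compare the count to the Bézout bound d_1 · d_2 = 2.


Common zeros: {(1, 3), (2, 0)}; count = 2; Bézout bound = 2.

deg(f) = 2, deg(g) = 1, so Bézout bound = 2.
Scan x ∈ F_5. For each x, list the y ∈ F_5 with f(x, y) ≡ 0 and those with g(x, y) ≡ 0 (mod 5); the common zeros in that column are the intersection.
  x = 0: f ≡ 0 at y ∈ ∅; g ≡ 0 at y ∈ {1}; common: ∅.
  x = 1: f ≡ 0 at y ∈ {1, 3}; g ≡ 0 at y ∈ {3}; common: {3}.
  x = 2: f ≡ 0 at y ∈ {0, 2}; g ≡ 0 at y ∈ {0}; common: {0}.
  x = 3: f ≡ 0 at y ∈ ∅; g ≡ 0 at y ∈ {2}; common: ∅.
  x = 4: f ≡ 0 at y ∈ ∅; g ≡ 0 at y ∈ {4}; common: ∅.
Collecting: common zeros = {(1, 3), (2, 0)}, so the count is 2.
Comparison with the Bézout bound: 2 ≤ 2 = deg(f)·deg(g), as expected for curves with no common component (the bound is attained).


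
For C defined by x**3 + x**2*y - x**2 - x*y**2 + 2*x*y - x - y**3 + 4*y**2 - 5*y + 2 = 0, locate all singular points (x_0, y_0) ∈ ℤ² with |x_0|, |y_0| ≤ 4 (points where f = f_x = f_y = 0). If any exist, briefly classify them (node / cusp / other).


Singular points: {(0, 1)}; classification: cusp.

Compute partial derivatives:
  f_x = 3*x**2 + 2*x*y - 2*x - y**2 + 2*y - 1.
  f_y = x**2 - 2*x*y + 2*x - 3*y**2 + 8*y - 5.
Scan x_0 ∈ {−4, ..., 4}. For each x_0, f_y(x_0, y) is a polynomial in y; find its integer roots y ∈ {−4, ..., 4}, then test f_x and f at those candidates.
  x = -4: f_y(-4, y) = -3*y**2 + 16*y + 3; no integer root y with |y| ≤ 4.
  x = -3: f_y(-3, y) = -3*y**2 + 14*y - 2; no integer root y with |y| ≤ 4.
  x = -2: f_y(-2, y) = -3*y**2 + 12*y - 5; no integer root y with |y| ≤ 4.
  x = -1: f_y(-1, y) = -3*y**2 + 10*y - 6; no integer root y with |y| ≤ 4.
  x = 0: f_y(0, y) = -3*y**2 + 8*y - 5; vanishes at y ∈ {1}. (0, 1): f_x = 0, f = 0 — SINGULAR.
  x = 1: f_y(1, y) = -3*y**2 + 6*y - 2; no integer root y with |y| ≤ 4.
  x = 2: f_y(2, y) = -3*y**2 + 4*y + 3; no integer root y with |y| ≤ 4.
  x = 3: f_y(3, y) = -3*y**2 + 2*y + 10; no integer root y with |y| ≤ 4.
  x = 4: f_y(4, y) = 19 - 3*y**2; no integer root y with |y| ≤ 4.
Only singular point on the grid: (0, 1).
Classify: substitute x = 0 + u, y = 1 + v and expand: f = u**3 + u**2*v - u*v**2 - v**3 + v**2.
No constant or linear terms (consistent with a singular point). Quadratic part: v**2. Cubic part: u**3 + u**2*v - u*v**2 - v**3.
The quadratic part v**2 is a perfect square, so there is a single (double) tangent line v = 0, i.e. y = 1. Restricting the cubic part to that line (v = 0) leaves u**3 ≠ 0, so f is not divisible by v and the branch is v² ≈ -u**3 to lowest order — this is a cusp.
Classification: cusp.


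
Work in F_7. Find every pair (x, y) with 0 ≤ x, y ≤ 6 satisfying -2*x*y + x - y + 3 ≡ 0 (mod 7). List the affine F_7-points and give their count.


Affine F_7-points: {(0, 3), (1, 6), (2, 1), (4, 0), (5, 2), (6, 5)}; count = 6.

For each of the 49 pairs (x, y) ∈ F_7², evaluate f(x, y) mod 7. Record the zeros.
  x = 0: [0↦3, 1↦2, 2↦1, 3↦0, 4↦6, 5↦5, 6↦4]  zeros at y ∈ {3}
  x = 1: [0↦4, 1↦1, 2↦5, 3↦2, 4↦6, 5↦3, 6↦0]  zeros at y ∈ {6}
  x = 2: [0↦5, 1↦0, 2↦2, 3↦4, 4↦6, 5↦1, 6↦3]  zeros at y ∈ {1}
  x = 3: [0↦6, 1↦6, 2↦6, 3↦6, 4↦6, 5↦6, 6↦6]  zeros at y ∈ ∅
  x = 4: [0↦0, 1↦5, 2↦3, 3↦1, 4↦6, 5↦4, 6↦2]  zeros at y ∈ {0}
  x = 5: [0↦1, 1↦4, 2↦0, 3↦3, 4↦6, 5↦2, 6↦5]  zeros at y ∈ {2}
  x = 6: [0↦2, 1↦3, 2↦4, 3↦5, 4↦6, 5↦0, 6↦1]  zeros at y ∈ {5}
Collecting zeros: affine points = {(0, 3), (1, 6), (2, 1), (4, 0), (5, 2), (6, 5)}.
Total count |C(F_7)_aff| = 6.


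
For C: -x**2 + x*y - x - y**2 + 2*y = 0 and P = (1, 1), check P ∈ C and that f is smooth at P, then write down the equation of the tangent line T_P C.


Tangent line at P: -2*x + y + 1 = 0.

Step 1: f(1, 1) = 0, so P lies on C.
Step 2: partial derivatives
  f_x(x, y) = -2*x + y - 1, f_y(x, y) = x - 2*y + 2.
  f_x(P) = -2, f_y(P) = 1 (gradient nonzero, so P is smooth).
Step 3: tangent line at P: -2·(x − 1) + 1·(y − 1) = 0.
Expanding: -2*x + y + 1 = 0.


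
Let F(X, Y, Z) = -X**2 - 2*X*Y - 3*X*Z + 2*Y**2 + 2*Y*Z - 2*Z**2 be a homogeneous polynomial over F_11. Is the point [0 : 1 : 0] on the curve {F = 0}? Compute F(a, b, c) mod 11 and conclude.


F(0,1,0) ≡ 2 (mod 11); P is NOT on the curve.

Evaluate F(0, 1, 0) term-by-term (mod 11).
  -X**2 ↦ -1·0·1·1 = 0
  -2*X*Y ↦ -2·0·1·1 = 0
  -3*X*Z ↦ -3·0·1·0 = 0
  2*Y**2 ↦ 2·1·1·1 = 2
  2*Y*Z ↦ 2·1·1·0 = 0
  -2*Z**2 ↦ -2·1·1·0 = 0
Sum: F(0, 1, 0) = (0) + (0) + (0) + (2) + (0) + (0) = 2.
Reducing mod 11: 2 ≡ 2 (mod 11).
Since F(a, b, c) ≡ 2 ≠ 0 (mod 11), P does NOT lie on the curve.


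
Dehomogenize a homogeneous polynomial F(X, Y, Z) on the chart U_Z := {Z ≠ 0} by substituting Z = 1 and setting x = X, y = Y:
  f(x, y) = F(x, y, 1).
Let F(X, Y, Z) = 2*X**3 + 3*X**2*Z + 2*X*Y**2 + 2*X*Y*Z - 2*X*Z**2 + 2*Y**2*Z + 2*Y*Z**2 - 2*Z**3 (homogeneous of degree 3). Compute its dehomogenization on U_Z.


f(x, y) = 2*x**3 + 3*x**2 + 2*x*y**2 + 2*x*y - 2*x + 2*y**2 + 2*y - 2

On U_Z we set Z = 1. Each monomial c·X^i·Y^j·Z^k in F becomes c·x^i·y^j·1^k = c·x^i·y^j.
Substituting Z = 1: F(X, Y, 1) = 2*x**3 + 3*x**2 + 2*x*y**2 + 2*x*y - 2*x + 2*y**2 + 2*y - 2.
Note: deg(f) ≤ deg(F) = 3; strict inequality happens when F is divisible by Z (lost terms).


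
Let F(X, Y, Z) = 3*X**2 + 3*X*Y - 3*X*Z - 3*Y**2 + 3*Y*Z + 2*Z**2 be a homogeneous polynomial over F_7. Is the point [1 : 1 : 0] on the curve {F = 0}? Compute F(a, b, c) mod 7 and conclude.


F(1,1,0) ≡ 3 (mod 7); P is NOT on the curve.

Evaluate F(1, 1, 0) term-by-term (mod 7).
  3*X**2 ↦ 3·1·1·1 = 3
  3*X*Y ↦ 3·1·1·1 = 3
  -3*X*Z ↦ -3·1·1·0 = 0
  -3*Y**2 ↦ -3·1·1·1 = -3
  3*Y*Z ↦ 3·1·1·0 = 0
  2*Z**2 ↦ 2·1·1·0 = 0
Sum: F(1, 1, 0) = (3) + (3) + (0) + (-3) + (0) + (0) = 3.
Reducing mod 7: 3 ≡ 3 (mod 7).
Since F(a, b, c) ≡ 3 ≠ 0 (mod 7), P does NOT lie on the curve.


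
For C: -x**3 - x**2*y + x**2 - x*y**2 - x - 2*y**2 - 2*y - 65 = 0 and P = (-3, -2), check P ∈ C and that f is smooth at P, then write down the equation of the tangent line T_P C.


Tangent line at P: -50*x - 15*y - 180 = 0.

Step 1: f(-3, -2) = 0, so P lies on C.
Step 2: partial derivatives
  f_x(x, y) = -3*x**2 - 2*x*y + 2*x - y**2 - 1, f_y(x, y) = -x**2 - 2*x*y - 4*y - 2.
  f_x(P) = -50, f_y(P) = -15 (gradient nonzero, so P is smooth).
Step 3: tangent line at P: -50·(x − -3) + -15·(y − -2) = 0.
Expanding: -50*x - 15*y - 180 = 0.


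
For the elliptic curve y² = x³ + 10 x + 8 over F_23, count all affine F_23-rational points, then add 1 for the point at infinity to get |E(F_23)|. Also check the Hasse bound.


Affine points = {(0, 10), (0, 13), (2, 6), (2, 17), (6, 10), (6, 13), (8, 5), (8, 18), (10, 2), (10, 21), (11, 0), (12, 4), (12, 19), (13, 9), (13, 14), (16, 3), (16, 20), (17, 10), (17, 13), (21, 7), (21, 16)}; affine count = 21; |E(F_23)| = 22.

Discriminant check: Δ ∝ 4a³ + 27b² = 4·10³ + 27·8² = 4·1000 + 27·64 ≡ 1 (mod 23). Nonzero ⇒ E is nonsingular.
For each x ∈ F_23, compute rhs = x³ + 10·x + 8 mod 23, then count y ∈ F_23 with y² ≡ rhs.
  x = 0: rhs = 8, matching y values: 10, 13 (2 points).
  x = 1: rhs = 19, matching y values: none (0 points).
  x = 2: rhs = 13, matching y values: 6, 17 (2 points).
  x = 3: rhs = 19, matching y values: none (0 points).
  x = 4: rhs = 20, matching y values: none (0 points).
  x = 5: rhs = 22, matching y values: none (0 points).
  x = 6: rhs = 8, matching y values: 10, 13 (2 points).
  x = 7: rhs = 7, matching y values: none (0 points).
  x = 8: rhs = 2, matching y values: 5, 18 (2 points).
  x = 9: rhs = 22, matching y values: none (0 points).
  x = 10: rhs = 4, matching y values: 2, 21 (2 points).
  x = 11: rhs = 0, matching y values: 0 (1 points).
  x = 12: rhs = 16, matching y values: 4, 19 (2 points).
  x = 13: rhs = 12, matching y values: 9, 14 (2 points).
  x = 14: rhs = 17, matching y values: none (0 points).
  x = 15: rhs = 14, matching y values: none (0 points).
  x = 16: rhs = 9, matching y values: 3, 20 (2 points).
  x = 17: rhs = 8, matching y values: 10, 13 (2 points).
  x = 18: rhs = 17, matching y values: none (0 points).
  x = 19: rhs = 19, matching y values: none (0 points).
  x = 20: rhs = 20, matching y values: none (0 points).
  x = 21: rhs = 3, matching y values: 7, 16 (2 points).
  x = 22: rhs = 20, matching y values: none (0 points).
Total affine count: 21.
Full point count |E(F_23)| = 21 + 1 = 22.
Hasse bound: |22 − (23+1)| = |-2| = 2 ≤ 2√23 ≈ 9.5917 ✓.


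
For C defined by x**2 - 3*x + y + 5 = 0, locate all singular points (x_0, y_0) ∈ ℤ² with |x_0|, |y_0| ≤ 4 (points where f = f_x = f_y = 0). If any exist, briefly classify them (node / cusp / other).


No singular points in the scanned grid; C is smooth there.

Compute partial derivatives:
  f_x = 2*x - 3.
  f_y = 1.
f_y = 1 is a nonzero constant, so f_y never vanishes: no point (x, y) can satisfy f = f_x = f_y = 0. In particular no (x, y) ∈ {−4, ..., 4}² is singular; the curve is smooth.


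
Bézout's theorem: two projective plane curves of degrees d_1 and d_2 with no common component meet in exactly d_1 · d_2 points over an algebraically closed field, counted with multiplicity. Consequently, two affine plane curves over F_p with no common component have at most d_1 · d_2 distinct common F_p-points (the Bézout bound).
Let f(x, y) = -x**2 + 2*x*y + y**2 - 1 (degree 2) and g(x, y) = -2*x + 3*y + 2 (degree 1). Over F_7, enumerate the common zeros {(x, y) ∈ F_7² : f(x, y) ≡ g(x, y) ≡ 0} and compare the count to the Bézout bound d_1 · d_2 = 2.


Common zeros: {(5, 5)}; count = 1; Bézout bound = 2.

deg(f) = 2, deg(g) = 1, so Bézout bound = 2.
Scan x ∈ F_7. For each x, list the y ∈ F_7 with f(x, y) ≡ 0 and those with g(x, y) ≡ 0 (mod 7); the common zeros in that column are the intersection.
  x = 0: f ≡ 0 at y ∈ {1, 6}; g ≡ 0 at y ∈ {4}; common: ∅.
  x = 1: f ≡ 0 at y ∈ ∅; g ≡ 0 at y ∈ {0}; common: ∅.
  x = 2: f ≡ 0 at y ∈ {1, 2}; g ≡ 0 at y ∈ {3}; common: ∅.
  x = 3: f ≡ 0 at y ∈ ∅; g ≡ 0 at y ∈ {6}; common: ∅.
  x = 4: f ≡ 0 at y ∈ ∅; g ≡ 0 at y ∈ {2}; common: ∅.
  x = 5: f ≡ 0 at y ∈ {5, 6}; g ≡ 0 at y ∈ {5}; common: {5}.
  x = 6: f ≡ 0 at y ∈ ∅; g ≡ 0 at y ∈ {1}; common: ∅.
Collecting: common zeros = {(5, 5)}, so the count is 1.
Comparison with the Bézout bound: 1 ≤ 2 = deg(f)·deg(g), as expected for curves with no common component (the affine F_7-count falls short of the bound because intersections may lie at infinity, over extension fields, or carry multiplicity).


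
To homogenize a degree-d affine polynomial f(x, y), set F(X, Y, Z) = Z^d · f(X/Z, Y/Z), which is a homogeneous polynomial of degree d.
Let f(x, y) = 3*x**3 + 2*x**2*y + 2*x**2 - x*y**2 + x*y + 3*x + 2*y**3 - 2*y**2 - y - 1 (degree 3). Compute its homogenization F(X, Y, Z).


F(X, Y, Z) = 3*X**3 + 2*X**2*Y + 2*X**2*Z - X*Y**2 + X*Y*Z + 3*X*Z**2 + 2*Y**3 - 2*Y**2*Z - Y*Z**2 - Z**3

deg(f) = 3.
Substitute x = X/Z, y = Y/Z into f, then multiply by Z^3.
  monomial 3·x^3·y^0 ↦ 3·X^3·Y^0·Z^0.
  monomial 2·x^2·y^1 ↦ 2·X^2·Y^1·Z^0.
  monomial 2·x^2·y^0 ↦ 2·X^2·Y^0·Z^1.
  monomial -1·x^1·y^2 ↦ -1·X^1·Y^2·Z^0.
  monomial 1·x^1·y^1 ↦ 1·X^1·Y^1·Z^1.
  monomial 3·x^1·y^0 ↦ 3·X^1·Y^0·Z^2.
  monomial 2·x^0·y^3 ↦ 2·X^0·Y^3·Z^0.
  monomial -2·x^0·y^2 ↦ -2·X^0·Y^2·Z^1.
  monomial -1·x^0·y^1 ↦ -1·X^0·Y^1·Z^2.
  monomial -1·x^0·y^0 ↦ -1·X^0·Y^0·Z^3.
Collecting: F(X, Y, Z) = 3*X**3 + 2*X**2*Y + 2*X**2*Z - X*Y**2 + X*Y*Z + 3*X*Z**2 + 2*Y**3 - 2*Y**2*Z - Y*Z**2 - Z**3.


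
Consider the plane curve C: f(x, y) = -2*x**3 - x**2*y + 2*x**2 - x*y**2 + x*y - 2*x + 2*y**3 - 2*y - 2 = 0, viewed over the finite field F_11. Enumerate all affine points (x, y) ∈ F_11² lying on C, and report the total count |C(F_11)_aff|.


Affine F_11-points: {(0, 6), (2, 4), (3, 0), (4, 7), (4, 8), (4, 9), (6, 0), (7, 2), (9, 1), (9, 4), (9, 5), (10, 3), (10, 4), (10, 9)}; count = 14.

For each of the 121 pairs (x, y) ∈ F_11², evaluate f(x, y) mod 11. Record the zeros.
  x = 0: [0↦9, 1↦9, 2↦10, 3↦2, 4↦8, 5↦7, 6↦0, 7↦10, 8↦5, 9↦8, 10↦9]  zeros at y ∈ {6}
  x = 1: [0↦7, 1↦6, 2↦4, 3↦2, 4↦1, 5↦2, 6↦6, 7↦3, 8↦5, 9↦2, 10↦6]  zeros at y ∈ ∅
  x = 2: [0↦8, 1↦4, 2↦8, 3↦10, 4↦0, 5↦1, 6↦3, 7↦7, 8↦3, 9↦3, 10↦8]  zeros at y ∈ {4}
  x = 3: [0↦0, 1↦2, 2↦10, 3↦3, 4↦4, 5↦3, 6↦1, 7↦10, 8↦9, 9↦10, 10↦3]  zeros at y ∈ {0}
  x = 4: [0↦4, 1↦10, 2↦9, 3↦2, 4↦1, 5↦7, 6↦10, 7↦0, 8↦0, 9↦0, 10↦1]  zeros at y ∈ {7, 8, 9}
  x = 5: [0↦8, 1↦5, 2↦4, 3↦6, 4↦1, 5↦1, 6↦7, 7↦9, 8↦8, 9↦5, 10↦1]  zeros at y ∈ ∅
  x = 6: [0↦0, 1↦8, 2↦5, 3↦3, 4↦3, 5↦6, 6↦2, 7↦3, 8↦10, 9↦2, 10↦2]  zeros at y ∈ {0}
  x = 7: [0↦1, 1↦7, 2↦0, 3↦3, 4↦6, 5↦10, 6↦5, 7↦3, 8↦5, 9↦1, 10↦3]  zeros at y ∈ {2}
  x = 8: [0↦10, 1↦1, 2↦10, 3↦5, 4↦9, 5↦1, 6↦4, 7↦8, 8↦3, 9↦1, 10↦3]  zeros at y ∈ ∅
  x = 9: [0↦4, 1↦0, 2↦1, 3↦8, 4↦0, 5↦0, 6↦9, 7↦6, 8↦3, 9↦1, 10↦1]  zeros at y ∈ {1, 4, 5}
  x = 10: [0↦4, 1↦3, 2↦5, 3↦0, 4↦0, 5↦6, 6↦8, 7↦7, 8↦4, 9↦0, 10↦7]  zeros at y ∈ {3, 4, 9}
Collecting zeros: affine points = {(0, 6), (2, 4), (3, 0), (4, 7), (4, 8), (4, 9), (6, 0), (7, 2), (9, 1), (9, 4), (9, 5), (10, 3), (10, 4), (10, 9)}.
Total count |C(F_11)_aff| = 14.


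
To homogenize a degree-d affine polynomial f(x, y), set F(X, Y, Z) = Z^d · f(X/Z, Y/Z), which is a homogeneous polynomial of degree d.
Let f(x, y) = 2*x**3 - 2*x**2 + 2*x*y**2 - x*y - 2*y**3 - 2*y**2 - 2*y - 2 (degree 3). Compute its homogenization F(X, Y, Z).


F(X, Y, Z) = 2*X**3 - 2*X**2*Z + 2*X*Y**2 - X*Y*Z - 2*Y**3 - 2*Y**2*Z - 2*Y*Z**2 - 2*Z**3

deg(f) = 3.
Substitute x = X/Z, y = Y/Z into f, then multiply by Z^3.
  monomial 2·x^3·y^0 ↦ 2·X^3·Y^0·Z^0.
  monomial -2·x^2·y^0 ↦ -2·X^2·Y^0·Z^1.
  monomial 2·x^1·y^2 ↦ 2·X^1·Y^2·Z^0.
  monomial -1·x^1·y^1 ↦ -1·X^1·Y^1·Z^1.
  monomial -2·x^0·y^3 ↦ -2·X^0·Y^3·Z^0.
  monomial -2·x^0·y^2 ↦ -2·X^0·Y^2·Z^1.
  monomial -2·x^0·y^1 ↦ -2·X^0·Y^1·Z^2.
  monomial -2·x^0·y^0 ↦ -2·X^0·Y^0·Z^3.
Collecting: F(X, Y, Z) = 2*X**3 - 2*X**2*Z + 2*X*Y**2 - X*Y*Z - 2*Y**3 - 2*Y**2*Z - 2*Y*Z**2 - 2*Z**3.


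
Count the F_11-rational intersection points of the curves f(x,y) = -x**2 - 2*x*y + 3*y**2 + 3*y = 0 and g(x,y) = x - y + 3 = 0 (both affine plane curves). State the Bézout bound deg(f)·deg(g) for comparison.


Common zeros: {(2, 5)}; count = 1; Bézout bound = 2.

deg(f) = 2, deg(g) = 1, so Bézout bound = 2.
Scan x ∈ F_11. For each x, list the y ∈ F_11 with f(x, y) ≡ 0 and those with g(x, y) ≡ 0 (mod 11); the common zeros in that column are the intersection.
  x = 0: f ≡ 0 at y ∈ {0, 10}; g ≡ 0 at y ∈ {3}; common: ∅.
  x = 1: f ≡ 0 at y ∈ ∅; g ≡ 0 at y ∈ {4}; common: ∅.
  x = 2: f ≡ 0 at y ∈ {5, 10}; g ≡ 0 at y ∈ {5}; common: {5}.
  x = 3: f ≡ 0 at y ∈ ∅; g ≡ 0 at y ∈ {6}; common: ∅.
  x = 4: f ≡ 0 at y ∈ ∅; g ≡ 0 at y ∈ {7}; common: ∅.
  x = 5: f ≡ 0 at y ∈ ∅; g ≡ 0 at y ∈ {8}; common: ∅.
  x = 6: f ≡ 0 at y ∈ ∅; g ≡ 0 at y ∈ {9}; common: ∅.
  x = 7: f ≡ 0 at y ∈ {3, 8}; g ≡ 0 at y ∈ {10}; common: ∅.
  x = 8: f ≡ 0 at y ∈ ∅; g ≡ 0 at y ∈ {0}; common: ∅.
  x = 9: f ≡ 0 at y ∈ {2, 3}; g ≡ 0 at y ∈ {1}; common: ∅.
  x = 10: f ≡ 0 at y ∈ {5, 8}; g ≡ 0 at y ∈ {2}; common: ∅.
Collecting: common zeros = {(2, 5)}, so the count is 1.
Comparison with the Bézout bound: 1 ≤ 2 = deg(f)·deg(g), as expected for curves with no common component (the affine F_11-count falls short of the bound because intersections may lie at infinity, over extension fields, or carry multiplicity).


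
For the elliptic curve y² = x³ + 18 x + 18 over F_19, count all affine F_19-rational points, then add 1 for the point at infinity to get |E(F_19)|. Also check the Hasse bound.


Affine points = {(2, 9), (2, 10), (3, 2), (3, 17), (5, 9), (5, 10), (6, 0), (8, 3), (8, 16), (9, 4), (9, 15), (10, 1), (10, 18), (12, 9), (12, 10), (13, 6), (13, 13)}; affine count = 17; |E(F_19)| = 18.

Discriminant check: Δ ∝ 4a³ + 27b² = 4·18³ + 27·18² = 4·5832 + 27·324 ≡ 4 (mod 19). Nonzero ⇒ E is nonsingular.
For each x ∈ F_19, compute rhs = x³ + 18·x + 18 mod 19, then count y ∈ F_19 with y² ≡ rhs.
  x = 0: rhs = 18, matching y values: none (0 points).
  x = 1: rhs = 18, matching y values: none (0 points).
  x = 2: rhs = 5, matching y values: 9, 10 (2 points).
  x = 3: rhs = 4, matching y values: 2, 17 (2 points).
  x = 4: rhs = 2, matching y values: none (0 points).
  x = 5: rhs = 5, matching y values: 9, 10 (2 points).
  x = 6: rhs = 0, matching y values: 0 (1 points).
  x = 7: rhs = 12, matching y values: none (0 points).
  x = 8: rhs = 9, matching y values: 3, 16 (2 points).
  x = 9: rhs = 16, matching y values: 4, 15 (2 points).
  x = 10: rhs = 1, matching y values: 1, 18 (2 points).
  x = 11: rhs = 8, matching y values: none (0 points).
  x = 12: rhs = 5, matching y values: 9, 10 (2 points).
  x = 13: rhs = 17, matching y values: 6, 13 (2 points).
  x = 14: rhs = 12, matching y values: none (0 points).
  x = 15: rhs = 15, matching y values: none (0 points).
  x = 16: rhs = 13, matching y values: none (0 points).
  x = 17: rhs = 12, matching y values: none (0 points).
  x = 18: rhs = 18, matching y values: none (0 points).
Total affine count: 17.
Full point count |E(F_19)| = 17 + 1 = 18.
Hasse bound: |18 − (19+1)| = |-2| = 2 ≤ 2√19 ≈ 8.7178 ✓.


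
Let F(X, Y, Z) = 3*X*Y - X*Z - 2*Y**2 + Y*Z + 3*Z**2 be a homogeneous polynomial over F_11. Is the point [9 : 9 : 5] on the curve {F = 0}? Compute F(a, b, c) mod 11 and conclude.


F(9,9,5) ≡ 2 (mod 11); P is NOT on the curve.

Evaluate F(9, 9, 5) term-by-term (mod 11).
  3*X*Y ↦ 3·9·9·1 = 243
  -X*Z ↦ -1·9·1·5 = -45
  -2*Y**2 ↦ -2·1·81·1 = -162
  Y*Z ↦ 1·1·9·5 = 45
  3*Z**2 ↦ 3·1·1·25 = 75
Sum: F(9, 9, 5) = (243) + (-45) + (-162) + (45) + (75) = 156.
Reducing mod 11: 156 ≡ 2 (mod 11).
Since F(a, b, c) ≡ 2 ≠ 0 (mod 11), P does NOT lie on the curve.


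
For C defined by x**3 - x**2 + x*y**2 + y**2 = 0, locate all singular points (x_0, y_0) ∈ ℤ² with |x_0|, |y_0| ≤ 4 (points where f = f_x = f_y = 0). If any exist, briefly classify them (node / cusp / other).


Singular points: {(0, 0)}; classification: node.

Compute partial derivatives:
  f_x = 3*x**2 - 2*x + y**2.
  f_y = 2*x*y + 2*y.
Scan x_0 ∈ {−4, ..., 4}. For each x_0, f_y(x_0, y) is a polynomial in y; find its integer roots y ∈ {−4, ..., 4}, then test f_x and f at those candidates.
  x = -4: f_y(-4, y) = -6*y; vanishes at y ∈ {0}. (-4, 0): f_x = 56 ≠ 0.
  x = -3: f_y(-3, y) = -4*y; vanishes at y ∈ {0}. (-3, 0): f_x = 33 ≠ 0.
  x = -2: f_y(-2, y) = -2*y; vanishes at y ∈ {0}. (-2, 0): f_x = 16 ≠ 0.
  x = -1: f_y(-1, y) = 0; vanishes at y ∈ {-4, -3, -2, -1, 0, 1, 2, 3, 4}. (-1, -4): f_x = 21 ≠ 0; (-1, -3): f_x = 14 ≠ 0; (-1, -2): f_x = 9 ≠ 0; (-1, -1): f_x = 6 ≠ 0; (-1, 0): f_x = 5 ≠ 0; (-1, 1): f_x = 6 ≠ 0; (-1, 2): f_x = 9 ≠ 0; (-1, 3): f_x = 14 ≠ 0; (-1, 4): f_x = 21 ≠ 0.
  x = 0: f_y(0, y) = 2*y; vanishes at y ∈ {0}. (0, 0): f_x = 0, f = 0 — SINGULAR.
  x = 1: f_y(1, y) = 4*y; vanishes at y ∈ {0}. (1, 0): f_x = 1 ≠ 0.
  x = 2: f_y(2, y) = 6*y; vanishes at y ∈ {0}. (2, 0): f_x = 8 ≠ 0.
  x = 3: f_y(3, y) = 8*y; vanishes at y ∈ {0}. (3, 0): f_x = 21 ≠ 0.
  x = 4: f_y(4, y) = 10*y; vanishes at y ∈ {0}. (4, 0): f_x = 40 ≠ 0.
Only singular point on the grid: (0, 0).
Classify: substitute x = 0 + u, y = 0 + v and expand: f = u**3 - u**2 + u*v**2 + v**2.
No constant or linear terms (consistent with a singular point). Quadratic part: -u**2 + v**2. Cubic part: u**3 + u*v**2.
The quadratic part v**2 - u**2 = (v − u)(v + u) splits into two distinct linear factors, so there are two distinct tangent lines y − 0 = ±(x − 0) — this is a node (ordinary double point).
Classification: node.


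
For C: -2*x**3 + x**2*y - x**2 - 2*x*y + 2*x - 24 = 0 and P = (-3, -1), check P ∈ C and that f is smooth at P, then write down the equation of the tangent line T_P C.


Tangent line at P: -38*x + 15*y - 99 = 0.

Step 1: f(-3, -1) = 0, so P lies on C.
Step 2: partial derivatives
  f_x(x, y) = -6*x**2 + 2*x*y - 2*x - 2*y + 2, f_y(x, y) = x**2 - 2*x.
  f_x(P) = -38, f_y(P) = 15 (gradient nonzero, so P is smooth).
Step 3: tangent line at P: -38·(x − -3) + 15·(y − -1) = 0.
Expanding: -38*x + 15*y - 99 = 0.


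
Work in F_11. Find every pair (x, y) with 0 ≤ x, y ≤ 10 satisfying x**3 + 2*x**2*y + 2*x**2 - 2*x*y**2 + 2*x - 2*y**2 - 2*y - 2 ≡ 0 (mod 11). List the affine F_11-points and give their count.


Affine F_11-points: {(1, 3), (1, 8), (3, 6), (3, 7), (5, 2), (7, 7), (7, 10), (8, 9)}; count = 8.

For each of the 121 pairs (x, y) ∈ F_11², evaluate f(x, y) mod 11. Record the zeros.
  x = 0: [0↦9, 1↦5, 2↦8, 3↦7, 4↦2, 5↦4, 6↦2, 7↦7, 8↦8, 9↦5, 10↦9]  zeros at y ∈ ∅
  x = 1: [0↦3, 1↦10, 2↦9, 3↦0, 4↦5, 5↦2, 6↦2, 7↦5, 8↦0, 9↦9, 10↦10]  zeros at y ∈ {3, 8}
  x = 2: [0↦7, 1↦7, 2↦6, 3↦4, 4↦1, 5↦8, 6↦3, 7↦8, 8↦1, 9↦4, 10↦6]  zeros at y ∈ ∅
  x = 3: [0↦5, 1↦2, 2↦5, 3↦3, 4↦7, 5↦6, 6↦0, 7↦0, 8↦6, 9↦7, 10↦3]  zeros at y ∈ {6, 7}
  x = 4: [0↦3, 1↦1, 2↦1, 3↦3, 4↦7, 5↦2, 6↦10, 7↦9, 8↦10, 9↦2, 10↦7]  zeros at y ∈ ∅
  x = 5: [0↦7, 1↦10, 2↦0, 3↦10, 4↦7, 5↦2, 6↦6, 7↦8, 8↦8, 9↦6, 10↦2]  zeros at y ∈ {2}
  x = 6: [0↦1, 1↦2, 2↦8, 3↦8, 4↦2, 5↦1, 6↦5, 7↦3, 8↦6, 9↦3, 10↦5]  zeros at y ∈ ∅
  x = 7: [0↦2, 1↦5, 2↦9, 3↦3, 4↦9, 5↦5, 6↦2, 7↦0, 8↦10, 9↦10, 10↦0]  zeros at y ∈ {7, 10}
  x = 8: [0↦5, 1↦3, 2↦9, 3↦1, 4↦1, 5↦9, 6↦3, 7↦5, 8↦4, 9↦0, 10↦4]  zeros at y ∈ {9}
  x = 9: [0↦5, 1↦2, 2↦3, 3↦8, 4↦6, 5↦8, 6↦3, 7↦2, 8↦5, 9↦1, 10↦1]  zeros at y ∈ ∅
  x = 10: [0↦8, 1↦8, 2↦8, 3↦8, 4↦8, 5↦8, 6↦8, 7↦8, 8↦8, 9↦8, 10↦8]  zeros at y ∈ ∅
Collecting zeros: affine points = {(1, 3), (1, 8), (3, 6), (3, 7), (5, 2), (7, 7), (7, 10), (8, 9)}.
Total count |C(F_11)_aff| = 8.


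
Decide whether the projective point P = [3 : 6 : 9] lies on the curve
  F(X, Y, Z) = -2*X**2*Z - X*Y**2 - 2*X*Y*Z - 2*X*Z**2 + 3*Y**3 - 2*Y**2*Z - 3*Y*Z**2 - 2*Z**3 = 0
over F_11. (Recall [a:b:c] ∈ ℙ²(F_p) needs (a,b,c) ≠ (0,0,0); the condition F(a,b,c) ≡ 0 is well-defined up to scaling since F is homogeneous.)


F(3,6,9) ≡ 8 (mod 11); P is NOT on the curve.

Evaluate F(3, 6, 9) term-by-term (mod 11).
  -2*X**2*Z ↦ -2·9·1·9 = -162
  -X*Y**2 ↦ -1·3·36·1 = -108
  -2*X*Y*Z ↦ -2·3·6·9 = -324
  -2*X*Z**2 ↦ -2·3·1·81 = -486
  3*Y**3 ↦ 3·1·216·1 = 648
  -2*Y**2*Z ↦ -2·1·36·9 = -648
  -3*Y*Z**2 ↦ -3·1·6·81 = -1458
  -2*Z**3 ↦ -2·1·1·729 = -1458
Sum: F(3, 6, 9) = (-162) + (-108) + (-324) + (-486) + (648) + (-648) + (-1458) + (-1458) = -3996.
Reducing mod 11: -3996 ≡ 8 (mod 11).
Since F(a, b, c) ≡ 8 ≠ 0 (mod 11), P does NOT lie on the curve.


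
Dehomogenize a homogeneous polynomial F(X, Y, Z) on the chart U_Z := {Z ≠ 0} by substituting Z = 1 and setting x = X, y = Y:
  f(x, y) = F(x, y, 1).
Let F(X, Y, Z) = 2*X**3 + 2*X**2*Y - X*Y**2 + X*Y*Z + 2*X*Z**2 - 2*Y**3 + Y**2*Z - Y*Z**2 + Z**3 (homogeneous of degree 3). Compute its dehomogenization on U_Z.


f(x, y) = 2*x**3 + 2*x**2*y - x*y**2 + x*y + 2*x - 2*y**3 + y**2 - y + 1

On U_Z we set Z = 1. Each monomial c·X^i·Y^j·Z^k in F becomes c·x^i·y^j·1^k = c·x^i·y^j.
Substituting Z = 1: F(X, Y, 1) = 2*x**3 + 2*x**2*y - x*y**2 + x*y + 2*x - 2*y**3 + y**2 - y + 1.
Note: deg(f) ≤ deg(F) = 3; strict inequality happens when F is divisible by Z (lost terms).


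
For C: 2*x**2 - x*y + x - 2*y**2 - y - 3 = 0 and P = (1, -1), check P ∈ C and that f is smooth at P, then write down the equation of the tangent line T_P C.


Tangent line at P: 6*x + 2*y - 4 = 0.

Step 1: f(1, -1) = 0, so P lies on C.
Step 2: partial derivatives
  f_x(x, y) = 4*x - y + 1, f_y(x, y) = -x - 4*y - 1.
  f_x(P) = 6, f_y(P) = 2 (gradient nonzero, so P is smooth).
Step 3: tangent line at P: 6·(x − 1) + 2·(y − -1) = 0.
Expanding: 6*x + 2*y - 4 = 0.


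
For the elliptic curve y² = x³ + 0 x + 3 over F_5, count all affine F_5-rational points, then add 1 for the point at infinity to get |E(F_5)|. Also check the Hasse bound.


Affine points = {(1, 2), (1, 3), (2, 1), (2, 4), (3, 0)}; affine count = 5; |E(F_5)| = 6.

Discriminant check: Δ ∝ 4a³ + 27b² = 4·0³ + 27·3² = 4·0 + 27·9 ≡ 3 (mod 5). Nonzero ⇒ E is nonsingular.
For each x ∈ F_5, compute rhs = x³ + 0·x + 3 mod 5, then count y ∈ F_5 with y² ≡ rhs.
  x = 0: rhs = 3, matching y values: none (0 points).
  x = 1: rhs = 4, matching y values: 2, 3 (2 points).
  x = 2: rhs = 1, matching y values: 1, 4 (2 points).
  x = 3: rhs = 0, matching y values: 0 (1 points).
  x = 4: rhs = 2, matching y values: none (0 points).
Total affine count: 5.
Full point count |E(F_5)| = 5 + 1 = 6.
Hasse bound: |6 − (5+1)| = |0| = 0 ≤ 2√5 ≈ 4.4721 ✓.


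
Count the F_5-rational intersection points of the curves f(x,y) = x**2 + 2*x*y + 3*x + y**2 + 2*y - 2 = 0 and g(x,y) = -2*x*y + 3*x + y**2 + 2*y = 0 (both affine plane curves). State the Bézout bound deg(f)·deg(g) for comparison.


Common zeros: {(2, 1)}; count = 1; Bézout bound = 4.

deg(f) = 2, deg(g) = 2, so Bézout bound = 4.
Scan x ∈ F_5. For each x, list the y ∈ F_5 with f(x, y) ≡ 0 and those with g(x, y) ≡ 0 (mod 5); the common zeros in that column are the intersection.
  x = 0: f ≡ 0 at y ∈ ∅; g ≡ 0 at y ∈ {0, 3}; common: ∅.
  x = 1: f ≡ 0 at y ∈ ∅; g ≡ 0 at y ∈ ∅; common: ∅.
  x = 2: f ≡ 0 at y ∈ {1, 3}; g ≡ 0 at y ∈ {1}; common: {1}.
  x = 3: f ≡ 0 at y ∈ {1}; g ≡ 0 at y ∈ {2}; common: ∅.
  x = 4: f ≡ 0 at y ∈ {2, 3}; g ≡ 0 at y ∈ ∅; common: ∅.
Collecting: common zeros = {(2, 1)}, so the count is 1.
Comparison with the Bézout bound: 1 ≤ 4 = deg(f)·deg(g), as expected for curves with no common component (the affine F_5-count falls short of the bound because intersections may lie at infinity, over extension fields, or carry multiplicity).


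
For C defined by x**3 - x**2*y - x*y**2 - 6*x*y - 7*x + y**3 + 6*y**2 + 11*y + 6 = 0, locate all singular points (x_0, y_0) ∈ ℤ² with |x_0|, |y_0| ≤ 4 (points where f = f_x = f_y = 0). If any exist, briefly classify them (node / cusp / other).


Singular points: {(-1, -2)}; classification: node.

Compute partial derivatives:
  f_x = 3*x**2 - 2*x*y - y**2 - 6*y - 7.
  f_y = -x**2 - 2*x*y - 6*x + 3*y**2 + 12*y + 11.
Scan x_0 ∈ {−4, ..., 4}. For each x_0, f_y(x_0, y) is a polynomial in y; find its integer roots y ∈ {−4, ..., 4}, then test f_x and f at those candidates.
  x = -4: f_y(-4, y) = 3*y**2 + 20*y + 19; no integer root y with |y| ≤ 4.
  x = -3: f_y(-3, y) = 3*y**2 + 18*y + 20; no integer root y with |y| ≤ 4.
  x = -2: f_y(-2, y) = 3*y**2 + 16*y + 19; no integer root y with |y| ≤ 4.
  x = -1: f_y(-1, y) = 3*y**2 + 14*y + 16; vanishes at y ∈ {-2}. (-1, -2): f_x = 0, f = 0 — SINGULAR.
  x = 0: f_y(0, y) = 3*y**2 + 12*y + 11; no integer root y with |y| ≤ 4.
  x = 1: f_y(1, y) = 3*y**2 + 10*y + 4; no integer root y with |y| ≤ 4.
  x = 2: f_y(2, y) = 3*y**2 + 8*y - 5; no integer root y with |y| ≤ 4.
  x = 3: f_y(3, y) = 3*y**2 + 6*y - 16; no integer root y with |y| ≤ 4.
  x = 4: f_y(4, y) = 3*y**2 + 4*y - 29; no integer root y with |y| ≤ 4.
Only singular point on the grid: (-1, -2).
Classify: substitute x = -1 + u, y = -2 + v and expand: f = u**3 - u**2*v - u**2 - u*v**2 + v**3 + v**2.
No constant or linear terms (consistent with a singular point). Quadratic part: -u**2 + v**2. Cubic part: u**3 - u**2*v - u*v**2 + v**3.
The quadratic part v**2 - u**2 = (v − u)(v + u) splits into two distinct linear factors, so there are two distinct tangent lines y − -2 = ±(x − -1) — this is a node (ordinary double point).
Classification: node.
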